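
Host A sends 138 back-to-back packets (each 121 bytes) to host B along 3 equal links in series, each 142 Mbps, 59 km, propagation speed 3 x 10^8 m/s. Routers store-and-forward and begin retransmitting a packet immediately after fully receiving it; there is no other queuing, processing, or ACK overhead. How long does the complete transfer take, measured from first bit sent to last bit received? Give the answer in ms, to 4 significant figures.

Per-hop transmission t_tx = L/R = 968/142000000 = 0.0068169 ms.
Per-hop propagation t_prop = 59000/300000000 = 0.196667 ms.
Pipeline fill: first packet needs 3·t_tx to clear all hops; remaining 137 packets each add one t_tx.
Total = (3+138-1)·t_tx + 3·t_prop = 140·0.0068169 + 3·0.196667 = 1.544 ms.

1.544 ms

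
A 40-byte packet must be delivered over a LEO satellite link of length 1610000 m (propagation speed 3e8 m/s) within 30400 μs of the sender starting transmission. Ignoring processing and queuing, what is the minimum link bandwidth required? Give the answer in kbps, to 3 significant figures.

L = 320 bits.
Propagation delay = 1610000 / 300000000 = 5366.67 μs.
Transmission budget = 30400 − 5366.67 = 25033.3 μs.
R ≥ L / t_tx = 320 bits / 0.0250333 s = 12.8 kbps.

12.8 kbps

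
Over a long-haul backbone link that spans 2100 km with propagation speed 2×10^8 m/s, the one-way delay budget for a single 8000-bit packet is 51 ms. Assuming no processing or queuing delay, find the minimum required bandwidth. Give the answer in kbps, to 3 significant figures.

198 kbps

Propagation delay = 2100000 / 200000000 = 10.5 ms.
Transmission budget = 51 − 10.5 = 40.5 ms.
R ≥ L / t_tx = 8000 bits / 0.0405 s = 198 kbps.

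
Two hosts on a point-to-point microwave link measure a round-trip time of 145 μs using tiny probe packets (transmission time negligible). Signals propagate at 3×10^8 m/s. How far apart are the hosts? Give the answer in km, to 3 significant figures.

21.8 km

One-way propagation = RTT/2 = 72.5 μs.
d = s × t = 300000000 × 7.25e-05 = 21.8 km.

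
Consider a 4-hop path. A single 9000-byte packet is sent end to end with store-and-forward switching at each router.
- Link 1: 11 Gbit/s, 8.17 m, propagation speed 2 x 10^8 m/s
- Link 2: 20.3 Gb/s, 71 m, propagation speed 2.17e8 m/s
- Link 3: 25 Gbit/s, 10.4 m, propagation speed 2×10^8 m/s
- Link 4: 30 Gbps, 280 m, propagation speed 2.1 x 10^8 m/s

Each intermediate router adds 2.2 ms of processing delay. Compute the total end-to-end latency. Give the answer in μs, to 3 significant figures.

L = 9000 × 8 = 72000 bits.
Transmission delays (L/R per hop): 6.54545, 3.5468, 2.88, 2.4 μs; sum = 15.3723 μs.
Propagation delays (d/s per hop): 0.04085, 0.327189, 0.052, 1.33333 μs; sum = 1.75337 μs.
Processing at 3 router(s): 3 × 2.2 ms = 6600 μs.
End-to-end = 6620 μs.

6620 μs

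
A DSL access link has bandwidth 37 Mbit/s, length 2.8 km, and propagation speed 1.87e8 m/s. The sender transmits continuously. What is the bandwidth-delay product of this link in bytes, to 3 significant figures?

69.3 bytes

Propagation delay = 2800 / 187000000 = 1.49733e-05 s.
BDP = R × t_prop = 37000000 × 1.49733e-05 = 554.011 bits.
In bytes: 554.011/8 = 69.3 bytes.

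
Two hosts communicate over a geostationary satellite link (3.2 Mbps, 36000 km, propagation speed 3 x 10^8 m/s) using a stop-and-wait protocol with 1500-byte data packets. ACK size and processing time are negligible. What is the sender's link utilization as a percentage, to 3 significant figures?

t_tx = L/R = 12000/3200000 = 0.00375 s.
t_prop = 36000000/300000000 = 0.12 s; RTT = 0.24 s.
Cycle = t_tx + RTT = 0.24375 s.
Utilization = t_tx / cycle = 0.00375/0.24375 = 1.54 %.

1.54 %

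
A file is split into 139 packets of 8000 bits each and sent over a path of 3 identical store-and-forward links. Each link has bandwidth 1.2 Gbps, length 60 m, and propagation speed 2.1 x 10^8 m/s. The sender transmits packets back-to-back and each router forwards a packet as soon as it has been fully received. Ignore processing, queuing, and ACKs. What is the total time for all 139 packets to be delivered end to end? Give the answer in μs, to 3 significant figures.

941 μs

Per-hop transmission t_tx = L/R = 8000/1200000000 = 6.66667 μs.
Per-hop propagation t_prop = 60/210000000 = 0.285714 μs.
Pipeline fill: first packet needs 3·t_tx to clear all hops; remaining 138 packets each add one t_tx.
Total = (3+139-1)·t_tx + 3·t_prop = 141·6.66667 + 3·0.285714 = 941 μs.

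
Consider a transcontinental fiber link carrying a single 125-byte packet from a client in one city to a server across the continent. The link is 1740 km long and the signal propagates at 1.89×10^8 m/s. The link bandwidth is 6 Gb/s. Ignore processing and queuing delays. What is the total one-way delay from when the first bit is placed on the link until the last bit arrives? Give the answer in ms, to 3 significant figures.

9.21 ms

L = 125 × 8 = 1000 bits.
Transmission delay = L/R = 1000 / 6000000000 = 0.000166667 ms.
Propagation delay = d/s = 1740000 m / 189000000 m/s = 9.20635 ms.
Total = 9.21 ms.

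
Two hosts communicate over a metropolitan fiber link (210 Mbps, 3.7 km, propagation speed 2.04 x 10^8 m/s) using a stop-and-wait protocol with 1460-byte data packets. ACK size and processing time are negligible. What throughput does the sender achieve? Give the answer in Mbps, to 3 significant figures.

127 Mbps

t_tx = L/R = 11680/210000000 = 5.5619e-05 s.
t_prop = 3700/204000000 = 1.81373e-05 s; RTT = 3.62745e-05 s.
Cycle = t_tx + RTT = 9.18936e-05 s.
Throughput = L / cycle = 11680 / 9.18936e-05 = 127 Mbps.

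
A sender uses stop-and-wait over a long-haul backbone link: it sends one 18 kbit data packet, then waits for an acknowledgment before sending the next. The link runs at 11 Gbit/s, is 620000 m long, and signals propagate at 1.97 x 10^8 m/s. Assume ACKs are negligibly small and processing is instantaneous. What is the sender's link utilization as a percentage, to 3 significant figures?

t_tx = L/R = 18000/11000000000 = 1.63636e-06 s.
t_prop = 620000/197000000 = 0.00314721 s; RTT = 0.00629442 s.
Cycle = t_tx + RTT = 0.00629605 s.
Utilization = t_tx / cycle = 1.63636e-06/0.00629605 = 0.0260 %.

0.0260 %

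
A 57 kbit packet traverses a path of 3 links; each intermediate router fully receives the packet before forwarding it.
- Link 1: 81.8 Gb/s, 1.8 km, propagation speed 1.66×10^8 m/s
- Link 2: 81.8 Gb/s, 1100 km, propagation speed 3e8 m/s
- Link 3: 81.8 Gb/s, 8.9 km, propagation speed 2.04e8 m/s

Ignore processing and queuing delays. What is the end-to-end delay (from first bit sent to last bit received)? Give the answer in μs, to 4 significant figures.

L = 57000 bits.
Transmission delay per hop = L/R = 57000/81800000000 = 0.696822 μs; 3 hops → 2.09046 μs.
Propagation delays (d/s per hop): 10.8434, 3666.67, 43.6275 μs; sum = 3721.14 μs.
End-to-end = 3723 μs.

3723 μs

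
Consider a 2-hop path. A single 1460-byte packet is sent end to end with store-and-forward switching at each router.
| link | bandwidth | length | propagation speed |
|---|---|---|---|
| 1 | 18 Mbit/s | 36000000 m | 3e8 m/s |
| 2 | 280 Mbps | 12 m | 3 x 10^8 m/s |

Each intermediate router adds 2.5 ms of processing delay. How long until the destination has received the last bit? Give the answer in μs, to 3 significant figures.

L = 1460 × 8 = 11680 bits.
Transmission delays (L/R per hop): 648.889, 41.7143 μs; sum = 690.603 μs.
Propagation delays (d/s per hop): 120000, 0.04 μs; sum = 120000 μs.
Processing at 1 router(s): 1 × 2.5 ms = 2500 μs.
End-to-end = 123000 μs.

123000 μs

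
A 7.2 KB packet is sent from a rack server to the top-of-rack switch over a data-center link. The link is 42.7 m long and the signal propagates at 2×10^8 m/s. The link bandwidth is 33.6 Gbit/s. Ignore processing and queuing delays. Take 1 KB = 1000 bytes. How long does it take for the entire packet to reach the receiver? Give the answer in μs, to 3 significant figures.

L = 57600 bits.
Transmission delay = L/R = 57600 / 33600000000 = 1.71429 μs.
Propagation delay = d/s = 42.7 m / 200000000 m/s = 0.2135 μs.
Total = 1.93 μs.

1.93 μs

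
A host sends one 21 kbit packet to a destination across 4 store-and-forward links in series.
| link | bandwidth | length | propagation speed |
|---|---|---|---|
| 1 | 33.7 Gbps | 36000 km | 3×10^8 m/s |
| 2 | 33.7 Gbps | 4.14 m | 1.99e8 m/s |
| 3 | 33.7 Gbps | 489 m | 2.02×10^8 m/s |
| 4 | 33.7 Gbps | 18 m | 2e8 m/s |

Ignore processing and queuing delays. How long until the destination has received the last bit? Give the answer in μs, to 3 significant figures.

L = 21000 bits.
Transmission delay per hop = L/R = 21000/3.37e+10 = 0.623145 μs; 4 hops → 2.49258 μs.
Propagation delays (d/s per hop): 120000, 0.020804, 2.42079, 0.09 μs; sum = 120003 μs.
End-to-end = 120000 μs.

120000 μs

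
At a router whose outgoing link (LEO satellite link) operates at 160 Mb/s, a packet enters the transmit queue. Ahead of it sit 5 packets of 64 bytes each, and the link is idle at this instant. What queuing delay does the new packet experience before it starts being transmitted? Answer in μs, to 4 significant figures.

Each queued packet: L/R = 512/160000000 = 3.2 μs.
5 queued → 16 μs.
Queuing delay = 16.00 μs.

16.00 μs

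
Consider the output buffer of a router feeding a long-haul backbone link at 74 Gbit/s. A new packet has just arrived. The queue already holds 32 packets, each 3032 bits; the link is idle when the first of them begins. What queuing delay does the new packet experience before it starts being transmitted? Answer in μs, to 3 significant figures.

Each queued packet: L/R = 3032/74000000000 = 0.040973 μs.
32 queued → 1.31114 μs.
Queuing delay = 1.31 μs.

1.31 μs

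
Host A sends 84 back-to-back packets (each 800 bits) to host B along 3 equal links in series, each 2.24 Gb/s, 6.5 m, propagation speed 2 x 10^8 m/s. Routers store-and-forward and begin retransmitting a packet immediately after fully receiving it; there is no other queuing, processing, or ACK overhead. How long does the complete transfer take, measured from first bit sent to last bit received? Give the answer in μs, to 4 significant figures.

Per-hop transmission t_tx = L/R = 800/2240000000 = 0.357143 μs.
Per-hop propagation t_prop = 6.5/200000000 = 0.0325 μs.
Pipeline fill: first packet needs 3·t_tx to clear all hops; remaining 83 packets each add one t_tx.
Total = (3+84-1)·t_tx + 3·t_prop = 86·0.357143 + 3·0.0325 = 30.81 μs.

30.81 μs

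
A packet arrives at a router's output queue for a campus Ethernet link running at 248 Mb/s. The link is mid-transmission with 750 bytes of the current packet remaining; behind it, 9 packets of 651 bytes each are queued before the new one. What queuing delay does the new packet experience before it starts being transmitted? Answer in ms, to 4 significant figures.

0.2132 ms

Each queued packet: L/R = 5208/248000000 = 0.021 ms.
9 queued → 0.189 ms.
Plus remaining 6000 bits of current packet: 0.0241935 ms.
Queuing delay = 0.2132 ms.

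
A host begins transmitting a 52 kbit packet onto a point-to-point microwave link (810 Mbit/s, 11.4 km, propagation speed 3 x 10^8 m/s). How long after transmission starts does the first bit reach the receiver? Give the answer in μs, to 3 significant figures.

38.0 μs

First bit experiences only propagation delay: d/s = 11400/300000000 = 38.0 μs.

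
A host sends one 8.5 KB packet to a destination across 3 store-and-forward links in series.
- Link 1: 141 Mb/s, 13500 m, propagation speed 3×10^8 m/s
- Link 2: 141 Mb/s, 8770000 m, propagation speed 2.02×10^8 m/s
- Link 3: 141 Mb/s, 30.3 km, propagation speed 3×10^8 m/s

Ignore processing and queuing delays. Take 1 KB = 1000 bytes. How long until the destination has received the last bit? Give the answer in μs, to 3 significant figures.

45000 μs

L = 68000 bits.
Transmission delay per hop = L/R = 68000/141000000 = 482.27 μs; 3 hops → 1446.81 μs.
Propagation delays (d/s per hop): 45, 43415.8, 101 μs; sum = 43561.8 μs.
End-to-end = 45000 μs.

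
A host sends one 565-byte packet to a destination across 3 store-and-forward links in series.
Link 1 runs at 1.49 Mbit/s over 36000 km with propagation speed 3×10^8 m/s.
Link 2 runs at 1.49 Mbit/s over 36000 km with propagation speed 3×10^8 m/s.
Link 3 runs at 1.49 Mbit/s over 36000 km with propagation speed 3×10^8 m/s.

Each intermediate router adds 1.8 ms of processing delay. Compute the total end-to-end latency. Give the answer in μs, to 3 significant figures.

373000 μs

L = 565 × 8 = 4520 bits.
Transmission delay per hop = L/R = 4520/1490000 = 3033.56 μs; 3 hops → 9100.67 μs.
Propagation delays (d/s per hop): 120000, 120000, 120000 μs; sum = 360000 μs.
Processing at 2 router(s): 2 × 1.8 ms = 3600 μs.
End-to-end = 373000 μs.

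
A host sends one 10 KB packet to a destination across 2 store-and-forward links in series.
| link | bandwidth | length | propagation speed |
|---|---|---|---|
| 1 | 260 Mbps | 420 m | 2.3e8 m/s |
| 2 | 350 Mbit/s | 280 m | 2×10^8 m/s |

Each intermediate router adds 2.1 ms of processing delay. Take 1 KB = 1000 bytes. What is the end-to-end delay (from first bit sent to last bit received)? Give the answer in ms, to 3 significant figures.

2.64 ms

L = 80000 bits.
Transmission delays (L/R per hop): 0.307692, 0.228571 ms; sum = 0.536264 ms.
Propagation delays (d/s per hop): 0.00182609, 0.0014 ms; sum = 0.00322609 ms.
Processing at 1 router(s): 1 × 2.1 ms = 2.1 ms.
End-to-end = 2.64 ms.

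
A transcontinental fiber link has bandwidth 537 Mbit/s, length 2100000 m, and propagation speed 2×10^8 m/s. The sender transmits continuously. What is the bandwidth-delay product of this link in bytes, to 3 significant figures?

705000 bytes

Propagation delay = 2100000 / 200000000 = 0.0105 s.
BDP = R × t_prop = 537000000 × 0.0105 = 5638500 bits.
In bytes: 5638500/8 = 705000 bytes.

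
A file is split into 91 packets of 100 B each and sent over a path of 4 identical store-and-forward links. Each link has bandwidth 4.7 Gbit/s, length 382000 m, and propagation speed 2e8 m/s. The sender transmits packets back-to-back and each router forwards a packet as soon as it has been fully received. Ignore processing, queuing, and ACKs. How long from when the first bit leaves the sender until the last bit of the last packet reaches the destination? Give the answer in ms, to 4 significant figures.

7.656 ms

Per-hop transmission t_tx = L/R = 800/4700000000 = 0.000170213 ms.
Per-hop propagation t_prop = 382000/200000000 = 1.91 ms.
Pipeline fill: first packet needs 4·t_tx to clear all hops; remaining 90 packets each add one t_tx.
Total = (4+91-1)·t_tx + 4·t_prop = 94·0.000170213 + 4·1.91 = 7.656 ms.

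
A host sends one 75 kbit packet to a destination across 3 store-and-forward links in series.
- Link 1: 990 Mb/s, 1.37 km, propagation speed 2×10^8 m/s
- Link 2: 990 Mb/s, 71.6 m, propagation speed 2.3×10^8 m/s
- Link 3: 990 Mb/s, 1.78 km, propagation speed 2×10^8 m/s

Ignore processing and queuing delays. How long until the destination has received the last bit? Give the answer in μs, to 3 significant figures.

L = 75000 bits.
Transmission delay per hop = L/R = 75000/990000000 = 75.7576 μs; 3 hops → 227.273 μs.
Propagation delays (d/s per hop): 6.85, 0.311304, 8.9 μs; sum = 16.0613 μs.
End-to-end = 243 μs.

243 μs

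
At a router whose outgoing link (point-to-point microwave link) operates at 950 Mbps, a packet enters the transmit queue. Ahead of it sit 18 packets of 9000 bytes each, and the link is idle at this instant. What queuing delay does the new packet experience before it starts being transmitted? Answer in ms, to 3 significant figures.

Each queued packet: L/R = 72000/950000000 = 0.0757895 ms.
18 queued → 1.36421 ms.
Queuing delay = 1.36 ms.

1.36 ms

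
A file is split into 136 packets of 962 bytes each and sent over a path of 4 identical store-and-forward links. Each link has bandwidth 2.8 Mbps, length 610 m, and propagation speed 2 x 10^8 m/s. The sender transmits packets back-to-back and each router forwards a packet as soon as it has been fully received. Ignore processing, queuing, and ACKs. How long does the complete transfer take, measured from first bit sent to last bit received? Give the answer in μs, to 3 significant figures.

382000 μs

Per-hop transmission t_tx = L/R = 7696/2800000 = 2748.57 μs.
Per-hop propagation t_prop = 610/200000000 = 3.05 μs.
Pipeline fill: first packet needs 4·t_tx to clear all hops; remaining 135 packets each add one t_tx.
Total = (4+136-1)·t_tx + 4·t_prop = 139·2748.57 + 4·3.05 = 382000 μs.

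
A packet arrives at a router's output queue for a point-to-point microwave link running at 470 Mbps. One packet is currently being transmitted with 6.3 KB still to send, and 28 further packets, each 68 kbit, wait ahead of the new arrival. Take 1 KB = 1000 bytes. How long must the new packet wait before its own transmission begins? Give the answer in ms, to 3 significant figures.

Each queued packet: L/R = 68000/470000000 = 0.144681 ms.
28 queued → 4.05106 ms.
Plus remaining 50400 bits of current packet: 0.107234 ms.
Queuing delay = 4.16 ms.

4.16 ms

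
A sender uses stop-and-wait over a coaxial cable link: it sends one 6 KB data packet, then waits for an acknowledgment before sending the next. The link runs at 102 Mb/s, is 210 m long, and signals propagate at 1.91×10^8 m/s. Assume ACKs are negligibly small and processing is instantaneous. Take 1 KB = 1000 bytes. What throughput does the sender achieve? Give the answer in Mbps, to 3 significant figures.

102 Mbps

t_tx = L/R = 48000/102000000 = 0.000470588 s.
t_prop = 210/191000000 = 1.09948e-06 s; RTT = 2.19895e-06 s.
Cycle = t_tx + RTT = 0.000472787 s.
Throughput = L / cycle = 48000 / 0.000472787 = 102 Mbps.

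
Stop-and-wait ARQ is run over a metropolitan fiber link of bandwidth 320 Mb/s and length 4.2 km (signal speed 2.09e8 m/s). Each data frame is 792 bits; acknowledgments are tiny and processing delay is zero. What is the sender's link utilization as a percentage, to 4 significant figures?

t_tx = L/R = 792/320000000 = 2.475e-06 s.
t_prop = 4200/209000000 = 2.00957e-05 s; RTT = 4.01914e-05 s.
Cycle = t_tx + RTT = 4.26664e-05 s.
Utilization = t_tx / cycle = 2.475e-06/4.26664e-05 = 5.801 %.

5.801 %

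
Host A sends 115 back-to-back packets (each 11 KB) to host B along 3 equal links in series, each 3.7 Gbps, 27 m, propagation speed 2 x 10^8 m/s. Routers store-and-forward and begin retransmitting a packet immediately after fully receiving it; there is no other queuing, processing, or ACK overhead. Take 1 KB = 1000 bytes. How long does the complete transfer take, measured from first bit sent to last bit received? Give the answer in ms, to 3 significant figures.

2.78 ms

Per-hop transmission t_tx = L/R = 88000/3700000000 = 0.0237838 ms.
Per-hop propagation t_prop = 27/200000000 = 0.000135 ms.
Pipeline fill: first packet needs 3·t_tx to clear all hops; remaining 114 packets each add one t_tx.
Total = (3+115-1)·t_tx + 3·t_prop = 117·0.0237838 + 3·0.000135 = 2.78 ms.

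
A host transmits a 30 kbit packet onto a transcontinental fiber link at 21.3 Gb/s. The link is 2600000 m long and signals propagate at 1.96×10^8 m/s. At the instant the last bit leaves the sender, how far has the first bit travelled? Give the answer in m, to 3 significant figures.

276 m

t_tx = L/R = 30000/21300000000 = 1.40845e-06 s.
Distance = s × t_tx = 196000000 × 1.40845e-06 = 276 m.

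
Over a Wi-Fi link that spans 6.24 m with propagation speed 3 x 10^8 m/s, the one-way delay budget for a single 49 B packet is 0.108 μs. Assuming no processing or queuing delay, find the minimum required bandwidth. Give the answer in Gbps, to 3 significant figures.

4.50 Gbps

L = 392 bits.
Propagation delay = 6.24 / 300000000 = 0.0208 μs.
Transmission budget = 0.108 − 0.0208 = 0.0872 μs.
R ≥ L / t_tx = 392 bits / 8.72e-08 s = 4.50 Gbps.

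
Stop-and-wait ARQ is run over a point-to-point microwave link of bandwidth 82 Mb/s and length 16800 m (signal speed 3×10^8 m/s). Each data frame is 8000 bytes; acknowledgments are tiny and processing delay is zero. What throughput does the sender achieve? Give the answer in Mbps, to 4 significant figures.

t_tx = L/R = 64000/82000000 = 0.000780488 s.
t_prop = 16800/300000000 = 5.6e-05 s; RTT = 0.000112 s.
Cycle = t_tx + RTT = 0.000892488 s.
Throughput = L / cycle = 64000 / 0.000892488 = 71.71 Mbps.

71.71 Mbps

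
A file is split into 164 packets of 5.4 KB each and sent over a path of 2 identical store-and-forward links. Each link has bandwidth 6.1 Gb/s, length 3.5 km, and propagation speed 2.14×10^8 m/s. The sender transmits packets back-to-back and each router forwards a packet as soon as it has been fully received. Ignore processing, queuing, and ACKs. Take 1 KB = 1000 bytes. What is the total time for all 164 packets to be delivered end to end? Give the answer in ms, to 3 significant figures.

1.20 ms

Per-hop transmission t_tx = L/R = 43200/6100000000 = 0.00708197 ms.
Per-hop propagation t_prop = 3500/214000000 = 0.0163551 ms.
Pipeline fill: first packet needs 2·t_tx to clear all hops; remaining 163 packets each add one t_tx.
Total = (2+164-1)·t_tx + 2·t_prop = 165·0.00708197 + 2·0.0163551 = 1.20 ms.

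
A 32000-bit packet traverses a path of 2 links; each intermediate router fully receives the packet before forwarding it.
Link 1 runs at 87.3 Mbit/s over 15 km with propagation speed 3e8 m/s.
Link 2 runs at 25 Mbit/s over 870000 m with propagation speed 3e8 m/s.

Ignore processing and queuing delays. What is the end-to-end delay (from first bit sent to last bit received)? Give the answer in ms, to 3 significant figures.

Transmission delays (L/R per hop): 0.366552, 1.28 ms; sum = 1.64655 ms.
Propagation delays (d/s per hop): 0.05, 2.9 ms; sum = 2.95 ms.
End-to-end = 4.60 ms.

4.60 ms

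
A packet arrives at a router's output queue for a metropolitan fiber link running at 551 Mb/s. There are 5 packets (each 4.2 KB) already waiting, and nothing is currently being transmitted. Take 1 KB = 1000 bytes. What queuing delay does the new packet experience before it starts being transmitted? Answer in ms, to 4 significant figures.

Each queued packet: L/R = 33600/551000000 = 0.06098 ms.
5 queued → 0.3049 ms.
Queuing delay = 0.3049 ms.

0.3049 ms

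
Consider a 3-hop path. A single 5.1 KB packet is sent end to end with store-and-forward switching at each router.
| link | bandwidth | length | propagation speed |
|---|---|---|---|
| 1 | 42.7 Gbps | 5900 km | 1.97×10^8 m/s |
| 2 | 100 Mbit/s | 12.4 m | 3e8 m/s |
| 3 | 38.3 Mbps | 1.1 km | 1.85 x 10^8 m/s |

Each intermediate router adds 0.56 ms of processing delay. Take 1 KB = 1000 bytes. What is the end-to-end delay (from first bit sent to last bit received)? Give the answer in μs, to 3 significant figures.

L = 40800 bits.
Transmission delays (L/R per hop): 0.955504, 408, 1065.27 μs; sum = 1474.23 μs.
Propagation delays (d/s per hop): 29949.2, 0.0413333, 5.94595 μs; sum = 29955.2 μs.
Processing at 2 router(s): 2 × 0.56 ms = 1120 μs.
End-to-end = 32500 μs.

32500 μs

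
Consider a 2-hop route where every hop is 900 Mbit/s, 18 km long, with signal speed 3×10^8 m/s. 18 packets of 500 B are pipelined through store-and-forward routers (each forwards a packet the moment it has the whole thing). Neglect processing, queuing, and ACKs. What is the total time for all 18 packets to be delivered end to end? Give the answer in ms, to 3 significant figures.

0.204 ms

Per-hop transmission t_tx = L/R = 4000/900000000 = 0.00444444 ms.
Per-hop propagation t_prop = 18000/300000000 = 0.06 ms.
Pipeline fill: first packet needs 2·t_tx to clear all hops; remaining 17 packets each add one t_tx.
Total = (2+18-1)·t_tx + 2·t_prop = 19·0.00444444 + 2·0.06 = 0.204 ms.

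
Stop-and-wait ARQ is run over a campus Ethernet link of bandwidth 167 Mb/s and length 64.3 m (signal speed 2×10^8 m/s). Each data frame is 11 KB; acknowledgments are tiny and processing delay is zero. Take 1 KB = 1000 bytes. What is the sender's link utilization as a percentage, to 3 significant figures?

99.9 %

t_tx = L/R = 88000/167000000 = 0.000526946 s.
t_prop = 64.3/200000000 = 3.215e-07 s; RTT = 6.43e-07 s.
Cycle = t_tx + RTT = 0.000527589 s.
Utilization = t_tx / cycle = 0.000526946/0.000527589 = 99.9 %.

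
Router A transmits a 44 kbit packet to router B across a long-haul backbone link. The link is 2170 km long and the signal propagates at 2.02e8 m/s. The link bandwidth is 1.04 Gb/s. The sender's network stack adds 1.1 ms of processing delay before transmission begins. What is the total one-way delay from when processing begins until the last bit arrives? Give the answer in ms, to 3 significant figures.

L = 44000 bits.
Transmission delay = L/R = 44000 / 1040000000 = 0.0423077 ms.
Propagation delay = d/s = 2170000 m / 202000000 m/s = 10.7426 ms.
Plus processing delay 1.1 ms = 1.1 ms.
Total = 11.9 ms.

11.9 ms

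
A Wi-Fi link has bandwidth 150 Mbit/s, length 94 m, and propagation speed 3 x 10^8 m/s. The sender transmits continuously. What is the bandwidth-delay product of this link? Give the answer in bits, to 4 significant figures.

47.00 bits

Propagation delay = 94 / 300000000 = 3.13333e-07 s.
BDP = R × t_prop = 150000000 × 3.13333e-07 = 47 bits.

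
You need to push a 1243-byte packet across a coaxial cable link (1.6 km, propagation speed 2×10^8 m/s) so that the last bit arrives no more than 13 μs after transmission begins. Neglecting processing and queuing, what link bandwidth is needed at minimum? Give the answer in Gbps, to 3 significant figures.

L = 9944 bits.
Propagation delay = 1600 / 200000000 = 8 μs.
Transmission budget = 13 − 8 = 5 μs.
R ≥ L / t_tx = 9944 bits / 5e-06 s = 1.99 Gbps.

1.99 Gbps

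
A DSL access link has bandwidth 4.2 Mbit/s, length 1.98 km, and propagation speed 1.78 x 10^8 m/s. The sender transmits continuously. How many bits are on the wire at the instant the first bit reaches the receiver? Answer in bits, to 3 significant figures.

46.7 bits

Propagation delay = 1980 / 178000000 = 1.11236e-05 s.
BDP = R × t_prop = 4200000 × 1.11236e-05 = 46.7191 bits.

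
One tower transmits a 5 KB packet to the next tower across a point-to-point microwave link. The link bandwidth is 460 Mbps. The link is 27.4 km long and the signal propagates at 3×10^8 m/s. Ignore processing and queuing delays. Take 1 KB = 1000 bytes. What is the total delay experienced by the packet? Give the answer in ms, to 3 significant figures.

0.178 ms

L = 40000 bits.
Transmission delay = L/R = 40000 / 460000000 = 0.0869565 ms.
Propagation delay = d/s = 27400 m / 300000000 m/s = 0.0913333 ms.
Total = 0.178 ms.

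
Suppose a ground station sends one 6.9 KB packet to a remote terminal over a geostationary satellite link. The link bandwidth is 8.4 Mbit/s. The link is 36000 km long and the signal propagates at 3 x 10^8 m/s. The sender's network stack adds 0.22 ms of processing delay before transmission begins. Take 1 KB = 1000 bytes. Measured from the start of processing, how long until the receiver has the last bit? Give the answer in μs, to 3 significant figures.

L = 55200 bits.
Transmission delay = L/R = 55200 / 8400000 = 6571.43 μs.
Propagation delay = d/s = 36000000 m / 300000000 m/s = 120000 μs.
Plus processing delay 0.22 ms = 220 μs.
Total = 127000 μs.

127000 μs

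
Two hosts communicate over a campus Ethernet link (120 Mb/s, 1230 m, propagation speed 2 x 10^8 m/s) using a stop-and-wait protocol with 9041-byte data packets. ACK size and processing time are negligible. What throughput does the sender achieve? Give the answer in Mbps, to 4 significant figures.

t_tx = L/R = 72328/120000000 = 0.000602733 s.
t_prop = 1230/200000000 = 6.15e-06 s; RTT = 1.23e-05 s.
Cycle = t_tx + RTT = 0.000615033 s.
Throughput = L / cycle = 72328 / 0.000615033 = 117.6 Mbps.

117.6 Mbps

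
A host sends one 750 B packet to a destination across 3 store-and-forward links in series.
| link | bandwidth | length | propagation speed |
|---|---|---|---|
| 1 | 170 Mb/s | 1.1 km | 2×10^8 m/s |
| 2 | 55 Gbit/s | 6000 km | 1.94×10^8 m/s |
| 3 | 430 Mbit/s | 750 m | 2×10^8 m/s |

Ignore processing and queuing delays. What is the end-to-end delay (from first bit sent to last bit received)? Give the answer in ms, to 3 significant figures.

31.0 ms

L = 750 × 8 = 6000 bits.
Transmission delays (L/R per hop): 0.0352941, 0.000109091, 0.0139535 ms; sum = 0.0493567 ms.
Propagation delays (d/s per hop): 0.0055, 30.9278, 0.00375 ms; sum = 30.9371 ms.
End-to-end = 31.0 ms.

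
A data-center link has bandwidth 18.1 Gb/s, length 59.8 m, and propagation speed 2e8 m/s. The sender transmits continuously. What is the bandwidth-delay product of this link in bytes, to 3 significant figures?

Propagation delay = 59.8 / 200000000 = 2.99e-07 s.
BDP = R × t_prop = 18100000000 × 2.99e-07 = 5411.9 bits.
In bytes: 5411.9/8 = 676 bytes.

676 bytes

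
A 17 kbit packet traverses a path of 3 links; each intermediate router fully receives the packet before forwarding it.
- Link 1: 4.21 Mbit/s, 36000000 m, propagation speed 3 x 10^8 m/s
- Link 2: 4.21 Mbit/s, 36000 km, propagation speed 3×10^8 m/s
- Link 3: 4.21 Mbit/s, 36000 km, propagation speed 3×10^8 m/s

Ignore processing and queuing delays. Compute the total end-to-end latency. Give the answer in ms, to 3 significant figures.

L = 17000 bits.
Transmission delay per hop = L/R = 17000/4210000 = 4.038 ms; 3 hops → 12.114 ms.
Propagation delays (d/s per hop): 120, 120, 120 ms; sum = 360 ms.
End-to-end = 372 ms.

372 ms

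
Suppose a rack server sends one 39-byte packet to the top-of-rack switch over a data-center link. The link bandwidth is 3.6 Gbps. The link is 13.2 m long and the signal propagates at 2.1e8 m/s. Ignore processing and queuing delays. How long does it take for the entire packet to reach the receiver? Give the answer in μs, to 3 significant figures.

0.150 μs

L = 39 × 8 = 312 bits.
Transmission delay = L/R = 312 / 3600000000 = 0.0866667 μs.
Propagation delay = d/s = 13.2 m / 210000000 m/s = 0.0628571 μs.
Total = 0.150 μs.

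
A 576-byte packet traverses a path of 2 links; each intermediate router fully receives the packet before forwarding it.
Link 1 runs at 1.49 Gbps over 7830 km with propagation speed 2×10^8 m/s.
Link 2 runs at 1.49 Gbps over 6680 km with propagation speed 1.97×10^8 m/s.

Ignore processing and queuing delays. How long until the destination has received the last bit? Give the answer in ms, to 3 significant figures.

73.1 ms

L = 576 × 8 = 4608 bits.
Transmission delay per hop = L/R = 4608/1490000000 = 0.00309262 ms; 2 hops → 0.00618523 ms.
Propagation delays (d/s per hop): 39.15, 33.9086 ms; sum = 73.0586 ms.
End-to-end = 73.1 ms.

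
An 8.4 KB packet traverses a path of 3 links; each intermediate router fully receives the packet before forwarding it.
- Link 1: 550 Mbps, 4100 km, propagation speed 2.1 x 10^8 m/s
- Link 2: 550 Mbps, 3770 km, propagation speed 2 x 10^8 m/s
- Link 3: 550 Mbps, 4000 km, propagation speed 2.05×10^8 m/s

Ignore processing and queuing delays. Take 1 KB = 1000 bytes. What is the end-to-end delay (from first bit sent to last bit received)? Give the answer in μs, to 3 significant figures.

L = 67200 bits.
Transmission delay per hop = L/R = 67200/550000000 = 122.182 μs; 3 hops → 366.545 μs.
Propagation delays (d/s per hop): 19523.8, 18850, 19512.2 μs; sum = 57886 μs.
End-to-end = 58300 μs.

58300 μs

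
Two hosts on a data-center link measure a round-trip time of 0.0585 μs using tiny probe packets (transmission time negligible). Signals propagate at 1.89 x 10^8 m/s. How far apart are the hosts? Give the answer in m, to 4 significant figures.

One-way propagation = RTT/2 = 0.02925 μs.
d = s × t = 189000000 × 2.925e-08 = 5.528 m.

5.528 m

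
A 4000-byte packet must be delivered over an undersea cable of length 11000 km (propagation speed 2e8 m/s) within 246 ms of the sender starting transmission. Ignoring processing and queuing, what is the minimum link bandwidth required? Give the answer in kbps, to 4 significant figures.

L = 32000 bits.
Propagation delay = 11000000 / 200000000 = 55 ms.
Transmission budget = 246 − 55 = 191 ms.
R ≥ L / t_tx = 32000 bits / 0.191 s = 167.5 kbps.

167.5 kbps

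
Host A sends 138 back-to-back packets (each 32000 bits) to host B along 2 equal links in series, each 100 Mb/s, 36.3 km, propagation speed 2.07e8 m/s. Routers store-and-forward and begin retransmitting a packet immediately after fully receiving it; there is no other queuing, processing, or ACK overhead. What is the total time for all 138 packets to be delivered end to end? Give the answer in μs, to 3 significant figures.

44800 μs

Per-hop transmission t_tx = L/R = 32000/100000000 = 320 μs.
Per-hop propagation t_prop = 36300/2.07e+08 = 175.362 μs.
Pipeline fill: first packet needs 2·t_tx to clear all hops; remaining 137 packets each add one t_tx.
Total = (2+138-1)·t_tx + 2·t_prop = 139·320 + 2·175.362 = 44800 μs.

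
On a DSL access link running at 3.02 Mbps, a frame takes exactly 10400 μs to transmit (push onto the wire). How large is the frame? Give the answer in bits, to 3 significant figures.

31400 bits

L = R × t_tx = 3020000 b/s × 0.0104 s = 31408 bits.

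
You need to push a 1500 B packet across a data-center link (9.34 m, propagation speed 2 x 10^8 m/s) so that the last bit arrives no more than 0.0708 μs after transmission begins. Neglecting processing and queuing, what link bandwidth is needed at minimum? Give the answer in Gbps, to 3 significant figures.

498 Gbps

L = 12000 bits.
Propagation delay = 9.34 / 200000000 = 0.0467 μs.
Transmission budget = 0.0708 − 0.0467 = 0.0241 μs.
R ≥ L / t_tx = 12000 bits / 2.41e-08 s = 498 Gbps.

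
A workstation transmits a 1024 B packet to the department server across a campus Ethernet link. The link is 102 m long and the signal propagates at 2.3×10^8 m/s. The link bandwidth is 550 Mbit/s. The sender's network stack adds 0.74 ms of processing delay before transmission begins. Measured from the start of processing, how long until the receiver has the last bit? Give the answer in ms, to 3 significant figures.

L = 1024 × 8 = 8192 bits.
Transmission delay = L/R = 8192 / 550000000 = 0.0148945 ms.
Propagation delay = d/s = 102 m / 2.3e+08 m/s = 0.000443478 ms.
Plus processing delay 0.74 ms = 0.74 ms.
Total = 0.755 ms.

0.755 ms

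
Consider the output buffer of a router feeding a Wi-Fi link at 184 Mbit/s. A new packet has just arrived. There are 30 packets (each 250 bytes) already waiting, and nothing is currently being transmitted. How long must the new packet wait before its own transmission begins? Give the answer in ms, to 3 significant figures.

0.326 ms

Each queued packet: L/R = 2000/184000000 = 0.0108696 ms.
30 queued → 0.326087 ms.
Queuing delay = 0.326 ms.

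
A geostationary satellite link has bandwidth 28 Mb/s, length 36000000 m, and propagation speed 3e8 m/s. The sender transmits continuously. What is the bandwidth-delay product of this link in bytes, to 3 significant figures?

420000 bytes

Propagation delay = 36000000 / 300000000 = 0.12 s.
BDP = R × t_prop = 28000000 × 0.12 = 3360000 bits.
In bytes: 3360000/8 = 420000 bytes.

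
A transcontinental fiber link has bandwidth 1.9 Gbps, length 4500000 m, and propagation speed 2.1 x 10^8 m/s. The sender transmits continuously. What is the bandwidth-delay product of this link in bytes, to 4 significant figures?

Propagation delay = 4500000 / 210000000 = 0.0214286 s.
BDP = R × t_prop = 1900000000 × 0.0214286 = 40714300 bits.
In bytes: 40714300/8 = 5089000 bytes.

5089000 bytes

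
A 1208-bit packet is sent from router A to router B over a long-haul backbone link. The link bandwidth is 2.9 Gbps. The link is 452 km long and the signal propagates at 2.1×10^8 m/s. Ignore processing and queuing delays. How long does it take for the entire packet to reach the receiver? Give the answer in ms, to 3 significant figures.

2.15 ms

Transmission delay = L/R = 1208 / 2900000000 = 0.000416552 ms.
Propagation delay = d/s = 452000 m / 210000000 m/s = 2.15238 ms.
Total = 2.15 ms.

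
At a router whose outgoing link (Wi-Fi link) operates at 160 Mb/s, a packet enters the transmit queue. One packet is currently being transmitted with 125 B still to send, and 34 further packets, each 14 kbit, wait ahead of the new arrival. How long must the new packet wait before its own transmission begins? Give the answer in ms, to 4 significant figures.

Each queued packet: L/R = 14000/160000000 = 0.0875 ms.
34 queued → 2.975 ms.
Plus remaining 1000 bits of current packet: 0.00625 ms.
Queuing delay = 2.981 ms.

2.981 ms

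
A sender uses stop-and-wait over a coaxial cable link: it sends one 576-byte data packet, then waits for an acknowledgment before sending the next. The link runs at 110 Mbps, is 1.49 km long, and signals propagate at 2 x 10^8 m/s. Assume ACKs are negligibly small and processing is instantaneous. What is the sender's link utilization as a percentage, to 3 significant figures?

73.8 %

t_tx = L/R = 4608/110000000 = 4.18909e-05 s.
t_prop = 1490/200000000 = 7.45e-06 s; RTT = 1.49e-05 s.
Cycle = t_tx + RTT = 5.67909e-05 s.
Utilization = t_tx / cycle = 4.18909e-05/5.67909e-05 = 73.8 %.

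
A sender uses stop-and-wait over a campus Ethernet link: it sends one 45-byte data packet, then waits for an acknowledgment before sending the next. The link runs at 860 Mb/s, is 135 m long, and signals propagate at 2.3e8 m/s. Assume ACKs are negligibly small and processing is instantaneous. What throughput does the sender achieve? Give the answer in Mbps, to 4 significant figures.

t_tx = L/R = 360/860000000 = 4.18605e-07 s.
t_prop = 135/2.3e+08 = 5.86957e-07 s; RTT = 1.17391e-06 s.
Cycle = t_tx + RTT = 1.59252e-06 s.
Throughput = L / cycle = 360 / 1.59252e-06 = 226.1 Mbps.

226.1 Mbps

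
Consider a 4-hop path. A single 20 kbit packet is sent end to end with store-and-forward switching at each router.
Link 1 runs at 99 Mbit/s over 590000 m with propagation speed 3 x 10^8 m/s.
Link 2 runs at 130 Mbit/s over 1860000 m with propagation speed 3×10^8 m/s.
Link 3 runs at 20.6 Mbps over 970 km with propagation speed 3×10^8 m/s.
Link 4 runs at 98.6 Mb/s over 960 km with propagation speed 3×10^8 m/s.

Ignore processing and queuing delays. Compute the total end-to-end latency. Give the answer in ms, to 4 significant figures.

16.13 ms

L = 20000 bits.
Transmission delays (L/R per hop): 0.20202, 0.153846, 0.970874, 0.20284 ms; sum = 1.52958 ms.
Propagation delays (d/s per hop): 1.96667, 6.2, 3.23333, 3.2 ms; sum = 14.6 ms.
End-to-end = 16.13 ms.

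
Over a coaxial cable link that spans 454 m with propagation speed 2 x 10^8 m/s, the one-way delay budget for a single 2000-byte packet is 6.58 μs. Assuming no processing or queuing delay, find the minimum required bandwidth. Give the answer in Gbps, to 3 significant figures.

L = 16000 bits.
Propagation delay = 454 / 200000000 = 2.27 μs.
Transmission budget = 6.58 − 2.27 = 4.31 μs.
R ≥ L / t_tx = 16000 bits / 4.31e-06 s = 3.71 Gbps.

3.71 Gbps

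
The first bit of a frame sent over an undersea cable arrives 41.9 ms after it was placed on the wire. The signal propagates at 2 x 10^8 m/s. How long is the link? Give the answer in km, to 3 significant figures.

d = s × t_prop = 200000000 × 0.0419 = 8380 km.

8380 km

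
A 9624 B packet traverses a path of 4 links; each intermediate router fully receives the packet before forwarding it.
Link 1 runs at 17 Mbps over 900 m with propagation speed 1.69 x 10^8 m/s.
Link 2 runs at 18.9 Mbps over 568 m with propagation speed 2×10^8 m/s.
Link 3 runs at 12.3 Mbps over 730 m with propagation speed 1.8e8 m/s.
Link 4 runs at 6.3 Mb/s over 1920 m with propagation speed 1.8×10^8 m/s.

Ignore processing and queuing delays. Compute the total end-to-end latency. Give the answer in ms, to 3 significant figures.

L = 9624 × 8 = 76992 bits.
Transmission delays (L/R per hop): 4.52894, 4.07365, 6.25951, 12.221 ms; sum = 27.0831 ms.
Propagation delays (d/s per hop): 0.00532544, 0.00284, 0.00405556, 0.0106667 ms; sum = 0.0228877 ms.
End-to-end = 27.1 ms.

27.1 ms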